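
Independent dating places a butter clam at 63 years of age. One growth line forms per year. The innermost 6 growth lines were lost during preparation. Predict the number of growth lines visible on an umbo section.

One growth line per year gives 63 growth lines over 63 years.
Less the 6 uncaptured growth lines: 63 − 6 = 57.

57 growth lines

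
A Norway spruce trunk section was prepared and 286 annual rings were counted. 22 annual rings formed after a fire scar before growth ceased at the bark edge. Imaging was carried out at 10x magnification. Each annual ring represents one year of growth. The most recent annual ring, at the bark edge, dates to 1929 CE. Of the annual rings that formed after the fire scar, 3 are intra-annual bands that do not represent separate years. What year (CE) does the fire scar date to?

22 annual rings formed after the fire scar.
Excluding 3 false annual rings: 22 − 3 = 19.
The annual ring at the bark edge is 1929 CE, so the fire scar dates to 1929 − 19 = 1910 CE.

1910 CE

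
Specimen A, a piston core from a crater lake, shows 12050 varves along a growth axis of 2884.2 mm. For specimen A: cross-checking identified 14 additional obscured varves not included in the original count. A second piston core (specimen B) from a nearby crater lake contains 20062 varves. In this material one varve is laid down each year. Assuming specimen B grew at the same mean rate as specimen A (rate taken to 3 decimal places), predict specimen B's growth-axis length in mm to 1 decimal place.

4794.8 mm

Specimen A: correcting the raw count gives 12050 + 14 = 12064 true varves.
A: Extension rate ≈ 2884.2 / 12064 = 0.239 mm per year.
Length of B = 0.239 × 20062 = 4794.8 mm.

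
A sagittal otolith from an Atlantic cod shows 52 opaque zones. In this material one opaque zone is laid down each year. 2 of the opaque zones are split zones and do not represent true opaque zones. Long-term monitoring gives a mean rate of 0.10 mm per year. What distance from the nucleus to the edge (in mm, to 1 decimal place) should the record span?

5.0 mm

Correcting the raw count gives 52 − 2 = 50 true opaque zones.
Length ≈ 0.10 × 50 = 5.0 mm.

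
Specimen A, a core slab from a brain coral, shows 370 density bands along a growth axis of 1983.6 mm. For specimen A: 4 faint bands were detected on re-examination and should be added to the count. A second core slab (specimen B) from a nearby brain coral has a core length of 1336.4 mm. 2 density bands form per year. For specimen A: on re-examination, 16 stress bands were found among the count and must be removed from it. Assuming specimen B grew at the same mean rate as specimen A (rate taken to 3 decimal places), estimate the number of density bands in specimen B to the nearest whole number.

Specimen A: correcting the raw count gives 370 − 16 + 4 = 358 true density bands.
Specimen A: dividing by 2 density bands per year: 358 / 2 = 179 years.
A: Extension rate ≈ 1983.6 / 179 = 11.082 mm/year.
Specimen B: 1336.4 mm / 11.082 mm per year = 120.59 years; at 2 density bands per year that is 120.59 × 2 ≈ 241 density bands.

241 density bands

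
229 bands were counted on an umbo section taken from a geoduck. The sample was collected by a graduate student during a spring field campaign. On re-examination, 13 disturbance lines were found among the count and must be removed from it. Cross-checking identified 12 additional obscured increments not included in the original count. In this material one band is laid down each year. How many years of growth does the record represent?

True band count = 229 − 13 + 12 = 228.
One band per year makes the duration 228 years.

228 yr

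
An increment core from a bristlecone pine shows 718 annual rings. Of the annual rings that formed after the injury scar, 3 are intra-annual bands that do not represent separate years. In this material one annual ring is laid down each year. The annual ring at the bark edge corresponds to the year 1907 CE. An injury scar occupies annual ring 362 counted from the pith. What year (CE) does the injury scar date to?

The injury scar sits at annual ring 362 from the pith, so 718 − 362 = 356 annual rings formed after it.
Removing the 3 false annual rings leaves 356 − 3 = 353 true annual rings beyond the injury scar.
Counting back 353 years from 1907 CE places the injury scar in 1907 − 353 = 1554 CE.

1554 CE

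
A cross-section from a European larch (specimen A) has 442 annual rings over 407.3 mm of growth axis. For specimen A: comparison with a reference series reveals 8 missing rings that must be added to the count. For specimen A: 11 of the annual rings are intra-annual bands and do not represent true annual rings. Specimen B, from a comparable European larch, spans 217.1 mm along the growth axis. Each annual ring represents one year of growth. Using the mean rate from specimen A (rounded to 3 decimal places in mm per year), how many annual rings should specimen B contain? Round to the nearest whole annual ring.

Specimen A: true annual ring count = 442 − 11 + 8 = 439.
A: Extension rate ≈ 407.3 / 439 = 0.928 mm/yr.
B spans 217.1 / 0.928 = 233.94 years ≈ 234 annual rings.

234 annual rings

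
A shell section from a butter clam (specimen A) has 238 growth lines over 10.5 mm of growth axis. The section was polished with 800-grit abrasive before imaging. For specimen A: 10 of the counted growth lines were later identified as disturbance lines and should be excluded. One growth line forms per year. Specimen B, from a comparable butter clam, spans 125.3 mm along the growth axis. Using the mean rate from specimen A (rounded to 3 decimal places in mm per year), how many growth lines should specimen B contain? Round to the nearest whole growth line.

2724 growth lines

Specimen A: true growth line count = 238 − 10 = 228.
A: Extension rate ≈ 10.5 / 228 = 0.046 mm/year.
B spans 125.3 / 0.046 = 2723.91 years ≈ 2724 growth lines.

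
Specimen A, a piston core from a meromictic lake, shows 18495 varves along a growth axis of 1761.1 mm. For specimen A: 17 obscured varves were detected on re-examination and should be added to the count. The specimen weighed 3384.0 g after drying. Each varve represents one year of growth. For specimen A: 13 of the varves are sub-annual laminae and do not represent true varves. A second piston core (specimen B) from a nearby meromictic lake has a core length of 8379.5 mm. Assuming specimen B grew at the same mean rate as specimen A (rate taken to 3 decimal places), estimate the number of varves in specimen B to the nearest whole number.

88205 varves

Specimen A: after corrections the count is 18495 − 13 + 17 = 18499 varves.
A: Extension rate ≈ 1761.1 / 18499 = 0.095 mm per year.
For B, 8379.5 / 0.095 = 88205.26 years ≈ 88205 varves.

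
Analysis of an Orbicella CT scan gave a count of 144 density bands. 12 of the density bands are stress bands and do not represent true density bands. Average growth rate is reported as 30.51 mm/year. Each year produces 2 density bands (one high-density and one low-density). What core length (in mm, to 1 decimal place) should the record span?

2013.7 mm

Correcting the raw count gives 144 − 12 = 132 true density bands.
132 density bands at 2 per year is 132 / 2 = 66 years.
66 years at 30.51 mm/year gives 30.51 × 66 = 2013.7 mm.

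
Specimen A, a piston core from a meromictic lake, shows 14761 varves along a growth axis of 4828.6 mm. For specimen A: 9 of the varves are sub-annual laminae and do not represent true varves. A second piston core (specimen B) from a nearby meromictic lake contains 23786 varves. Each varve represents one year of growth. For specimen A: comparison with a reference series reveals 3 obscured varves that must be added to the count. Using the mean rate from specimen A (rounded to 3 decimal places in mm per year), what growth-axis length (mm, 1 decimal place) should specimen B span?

7778.0 mm

Specimen A: correcting the raw count gives 14761 − 9 + 3 = 14755 true varves.
A: 4828.6 mm over 14755 years gives 4828.6 / 14755 ≈ 0.327 mm per year.
For B, 0.327 mm/year × 23786 years = 7778.0 mm.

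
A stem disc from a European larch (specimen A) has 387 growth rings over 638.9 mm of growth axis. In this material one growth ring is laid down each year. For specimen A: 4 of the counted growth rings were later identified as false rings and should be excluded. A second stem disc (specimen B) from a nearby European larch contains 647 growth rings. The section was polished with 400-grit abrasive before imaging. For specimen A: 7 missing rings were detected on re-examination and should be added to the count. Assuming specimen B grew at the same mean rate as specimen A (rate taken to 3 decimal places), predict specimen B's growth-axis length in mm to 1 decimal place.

1059.8 mm

Specimen A: correcting the raw count gives 387 − 4 + 7 = 390 true growth rings.
A: Extension rate ≈ 638.9 / 390 = 1.638 mm/yr.
B's length ≈ 1.638 × 647 = 1059.8 mm.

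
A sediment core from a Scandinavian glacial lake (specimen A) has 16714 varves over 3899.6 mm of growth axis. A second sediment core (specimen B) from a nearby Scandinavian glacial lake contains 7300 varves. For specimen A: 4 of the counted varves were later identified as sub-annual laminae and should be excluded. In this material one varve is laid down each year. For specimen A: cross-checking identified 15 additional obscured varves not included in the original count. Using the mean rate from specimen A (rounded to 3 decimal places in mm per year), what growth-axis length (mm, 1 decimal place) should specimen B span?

Specimen A: true varve count = 16714 − 4 + 15 = 16725.
A: Extension rate ≈ 3899.6 / 16725 = 0.233 mm per year.
B's length ≈ 0.233 × 7300 = 1700.9 mm.

1700.9 mm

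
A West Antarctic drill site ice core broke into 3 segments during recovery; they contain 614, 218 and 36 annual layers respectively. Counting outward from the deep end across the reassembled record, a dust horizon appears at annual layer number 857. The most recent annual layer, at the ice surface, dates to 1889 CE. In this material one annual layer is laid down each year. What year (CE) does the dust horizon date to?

1878 CE

Total annual layers = 614 + 218 + 36 = 868.
868 − 857 = 11 annual layers lie beyond the dust horizon toward the ice surface.
Counting back 11 years from 1889 CE places the dust horizon in 1889 − 11 = 1878 CE.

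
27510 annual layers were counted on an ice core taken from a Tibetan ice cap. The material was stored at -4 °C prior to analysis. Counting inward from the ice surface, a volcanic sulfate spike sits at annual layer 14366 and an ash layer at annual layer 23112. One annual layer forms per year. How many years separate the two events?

Separation: 23112 − 14366 = 8746 annual layers.
That is 8746 years at one annual layer per year.

8746 years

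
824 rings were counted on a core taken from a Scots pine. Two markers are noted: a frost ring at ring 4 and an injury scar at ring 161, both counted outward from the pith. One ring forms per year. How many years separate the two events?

161 − 4 = 157 rings lie between the two events.
At one ring per year, 157 years elapsed between them.

157 yr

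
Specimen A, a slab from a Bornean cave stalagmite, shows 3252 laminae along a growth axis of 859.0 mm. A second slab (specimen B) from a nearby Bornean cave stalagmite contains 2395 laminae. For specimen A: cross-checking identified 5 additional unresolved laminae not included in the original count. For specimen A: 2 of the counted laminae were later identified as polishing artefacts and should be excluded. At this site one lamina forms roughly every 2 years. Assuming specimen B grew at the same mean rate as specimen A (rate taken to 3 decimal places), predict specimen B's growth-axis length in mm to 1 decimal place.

Specimen A: adjusted count: 3252 − 2 + 5 = 3255 laminae.
Specimen A: multiplying by 2 years per lamina: 3255 × 2 = 6510 years.
A: 859.0 mm over 6510 years gives 859.0 / 6510 ≈ 0.132 mm per year.
Specimen B: multiplying by 2 years per lamina: 2395 × 2 = 4790 years. Length of B = 0.132 × 4790 = 632.3 mm.

632.3 mm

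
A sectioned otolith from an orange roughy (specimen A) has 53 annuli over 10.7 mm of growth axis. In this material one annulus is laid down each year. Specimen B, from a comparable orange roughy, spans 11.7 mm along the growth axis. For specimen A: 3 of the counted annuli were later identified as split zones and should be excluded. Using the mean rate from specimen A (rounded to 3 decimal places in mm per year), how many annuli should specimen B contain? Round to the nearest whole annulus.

55 annuli

Specimen A: correcting the raw count gives 53 − 3 = 50 true annuli.
A: 10.7 mm over 50 years gives 10.7 / 50 ≈ 0.214 mm per year.
B spans 11.7 / 0.214 = 54.67 years ≈ 55 annuli.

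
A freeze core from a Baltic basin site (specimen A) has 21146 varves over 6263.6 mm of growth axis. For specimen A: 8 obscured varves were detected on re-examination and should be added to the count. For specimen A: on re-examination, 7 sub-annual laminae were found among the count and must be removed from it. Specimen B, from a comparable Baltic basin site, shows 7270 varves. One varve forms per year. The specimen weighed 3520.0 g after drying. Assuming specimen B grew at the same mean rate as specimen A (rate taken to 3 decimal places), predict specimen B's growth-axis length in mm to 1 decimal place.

Specimen A: after corrections the count is 21146 − 7 + 8 = 21147 varves.
A: 6263.6 mm over 21147 years gives 6263.6 / 21147 ≈ 0.296 mm/yr.
Length of B = 0.296 × 7270 = 2151.9 mm.

2151.9 mm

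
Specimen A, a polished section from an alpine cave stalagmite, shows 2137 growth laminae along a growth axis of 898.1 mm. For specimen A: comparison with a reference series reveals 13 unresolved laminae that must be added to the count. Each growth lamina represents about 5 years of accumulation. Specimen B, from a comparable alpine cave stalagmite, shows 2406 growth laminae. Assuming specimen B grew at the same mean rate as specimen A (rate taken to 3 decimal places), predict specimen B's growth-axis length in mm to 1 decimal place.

Specimen A: correcting the raw count gives 2137 + 13 = 2150 true growth laminae.
Specimen A: 2150 growth laminae at 5 years each span 2150 × 5 = 10750 years.
A: 898.1 mm over 10750 years gives 898.1 / 10750 ≈ 0.084 mm/yr.
Specimen B: 2406 growth laminae at 5 years each span 2406 × 5 = 12030 years. B's length ≈ 0.084 × 12030 = 1010.5 mm.

1010.5 mm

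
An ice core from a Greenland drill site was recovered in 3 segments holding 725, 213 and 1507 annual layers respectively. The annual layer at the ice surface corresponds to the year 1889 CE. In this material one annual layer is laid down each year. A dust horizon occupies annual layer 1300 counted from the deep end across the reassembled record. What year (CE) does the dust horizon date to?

Total annual layers = 725 + 213 + 1507 = 2445.
Between annual layer 1300 and the ice surface there are 2445 − 1300 = 1145 annual layers.
Counting back 1145 years from 1889 CE places the dust horizon in 1889 − 1145 = 744 CE.

744 CE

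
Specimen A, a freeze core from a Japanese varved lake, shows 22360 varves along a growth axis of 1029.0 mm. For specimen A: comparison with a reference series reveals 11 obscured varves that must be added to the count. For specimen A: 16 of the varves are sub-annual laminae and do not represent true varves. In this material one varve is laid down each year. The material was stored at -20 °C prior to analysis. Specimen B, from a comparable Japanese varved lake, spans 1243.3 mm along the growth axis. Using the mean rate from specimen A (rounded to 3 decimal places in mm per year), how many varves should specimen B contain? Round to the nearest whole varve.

Specimen A: after corrections the count is 22360 − 16 + 11 = 22355 varves.
A: Mean rate = 1029.0 mm / 22355 years ≈ 0.046 mm/yr.
B spans 1243.3 / 0.046 = 27028.26 years ≈ 27028 varves.

27028 varves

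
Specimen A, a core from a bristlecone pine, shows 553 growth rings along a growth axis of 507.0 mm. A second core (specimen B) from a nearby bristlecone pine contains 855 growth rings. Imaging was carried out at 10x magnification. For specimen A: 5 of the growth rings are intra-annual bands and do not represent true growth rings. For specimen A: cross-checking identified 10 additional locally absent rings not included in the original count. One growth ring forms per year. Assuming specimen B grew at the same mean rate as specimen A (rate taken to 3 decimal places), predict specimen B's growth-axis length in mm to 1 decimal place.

Specimen A: correcting the raw count gives 553 − 5 + 10 = 558 true growth rings.
A: 507.0 mm over 558 years gives 507.0 / 558 ≈ 0.909 mm per year.
B's length ≈ 0.909 × 855 = 777.2 mm.

777.2 mm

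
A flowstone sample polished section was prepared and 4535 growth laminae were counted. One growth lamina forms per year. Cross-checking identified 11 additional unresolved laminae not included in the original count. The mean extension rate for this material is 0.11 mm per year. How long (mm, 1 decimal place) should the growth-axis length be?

500.1 mm

Adjusted count: 4535 + 11 = 4546 growth laminae.
4546 years at 0.11 mm/year gives 0.11 × 4546 = 500.1 mm.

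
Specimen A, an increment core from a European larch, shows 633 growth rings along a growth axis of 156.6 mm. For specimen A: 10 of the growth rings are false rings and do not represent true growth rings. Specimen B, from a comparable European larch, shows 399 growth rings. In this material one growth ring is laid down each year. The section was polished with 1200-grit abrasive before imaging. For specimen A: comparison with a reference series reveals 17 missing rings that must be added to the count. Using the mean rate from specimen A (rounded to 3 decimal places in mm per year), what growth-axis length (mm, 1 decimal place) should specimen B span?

97.8 mm

Specimen A: true growth ring count = 633 − 10 + 17 = 640.
A: Mean rate = 156.6 mm / 640 years ≈ 0.245 mm per year.
Length of B = 0.245 × 399 = 97.8 mm.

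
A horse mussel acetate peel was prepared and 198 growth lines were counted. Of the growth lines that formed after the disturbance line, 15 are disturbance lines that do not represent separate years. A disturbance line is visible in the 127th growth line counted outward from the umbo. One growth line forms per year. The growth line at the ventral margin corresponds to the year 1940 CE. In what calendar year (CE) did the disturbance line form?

Between growth line 127 and the ventral margin there are 198 − 127 = 71 growth lines.
Removing the 15 false growth lines leaves 71 − 15 = 56 true growth lines beyond the disturbance line.
Counting back 56 years from 1940 CE places the disturbance line in 1940 − 56 = 1884 CE.

1884 CE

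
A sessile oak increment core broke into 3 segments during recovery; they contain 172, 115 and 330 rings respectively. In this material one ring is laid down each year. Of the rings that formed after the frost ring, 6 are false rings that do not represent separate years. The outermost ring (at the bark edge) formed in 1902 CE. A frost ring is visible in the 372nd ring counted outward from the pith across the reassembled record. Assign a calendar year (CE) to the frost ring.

Total rings = 172 + 115 + 330 = 617.
The frost ring sits at ring 372 from the pith, so 617 − 372 = 245 rings formed after it.
Excluding 6 false rings: 245 − 6 = 239.
1902 − 239 = 1663 CE.

1663 CE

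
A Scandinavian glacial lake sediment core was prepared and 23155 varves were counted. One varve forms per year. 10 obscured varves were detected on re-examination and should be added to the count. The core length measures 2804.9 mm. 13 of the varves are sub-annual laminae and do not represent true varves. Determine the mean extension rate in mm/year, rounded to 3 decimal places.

0.121 mm/year

After corrections the count is 23155 − 13 + 10 = 23152 varves.
Extension rate ≈ 2804.9 / 23152 = 0.121 mm/year.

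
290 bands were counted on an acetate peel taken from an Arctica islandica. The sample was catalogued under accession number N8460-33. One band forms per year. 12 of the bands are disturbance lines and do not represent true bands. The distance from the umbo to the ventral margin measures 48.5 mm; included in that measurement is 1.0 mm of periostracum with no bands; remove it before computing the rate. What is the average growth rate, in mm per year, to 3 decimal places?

0.171 mm per year

Adjusted count: 290 − 12 = 278 bands.
The growth record spans 48.5 − 1.0 = 47.5 mm.
Extension rate ≈ 47.5 / 278 = 0.171 mm per year.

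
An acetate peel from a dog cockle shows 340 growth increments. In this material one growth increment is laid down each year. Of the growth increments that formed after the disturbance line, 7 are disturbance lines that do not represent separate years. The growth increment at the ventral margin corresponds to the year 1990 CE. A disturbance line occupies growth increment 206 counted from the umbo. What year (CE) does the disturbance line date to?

The disturbance line sits at growth increment 206 from the umbo, so 340 − 206 = 134 growth increments formed after it.
Excluding 7 false growth increments: 134 − 7 = 127.
1990 − 127 = 1863 CE.

1863 CE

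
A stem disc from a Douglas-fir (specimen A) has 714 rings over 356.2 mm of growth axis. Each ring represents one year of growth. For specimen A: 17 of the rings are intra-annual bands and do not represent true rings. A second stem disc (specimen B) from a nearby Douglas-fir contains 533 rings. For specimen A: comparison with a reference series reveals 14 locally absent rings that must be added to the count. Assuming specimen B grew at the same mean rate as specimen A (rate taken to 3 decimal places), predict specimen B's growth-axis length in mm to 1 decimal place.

267.0 mm

Specimen A: adjusted count: 714 − 17 + 14 = 711 rings.
A: Mean rate = 356.2 mm / 711 years ≈ 0.501 mm/yr.
B's length ≈ 0.501 × 533 = 267.0 mm.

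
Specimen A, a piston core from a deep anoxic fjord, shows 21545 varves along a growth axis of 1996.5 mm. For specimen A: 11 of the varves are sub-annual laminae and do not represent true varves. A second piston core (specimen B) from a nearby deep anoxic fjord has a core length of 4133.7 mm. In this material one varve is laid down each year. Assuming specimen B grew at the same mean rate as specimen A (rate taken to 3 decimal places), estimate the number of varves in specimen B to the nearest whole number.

44448 varves

Specimen A: true varve count = 21545 − 11 = 21534.
A: Mean rate = 1996.5 mm / 21534 years ≈ 0.093 mm/year.
Specimen B: 4133.7 mm / 0.093 mm per year = 44448.39 years ≈ 44448 varves.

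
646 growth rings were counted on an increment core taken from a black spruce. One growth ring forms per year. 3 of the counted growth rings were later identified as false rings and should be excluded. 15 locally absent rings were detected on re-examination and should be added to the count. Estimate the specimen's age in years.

658 years

True growth ring count = 646 − 3 + 15 = 658.
With a one-to-one growth ring periodicity this is 658 years.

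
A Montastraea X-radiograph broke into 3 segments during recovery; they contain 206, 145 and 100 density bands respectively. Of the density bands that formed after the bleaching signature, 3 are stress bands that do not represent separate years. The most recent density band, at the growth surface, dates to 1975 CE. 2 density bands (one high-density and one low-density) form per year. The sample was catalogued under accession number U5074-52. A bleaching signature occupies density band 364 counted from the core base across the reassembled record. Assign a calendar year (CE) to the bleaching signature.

Total density bands = 206 + 145 + 100 = 451.
451 − 364 = 87 density bands lie beyond the bleaching signature toward the growth surface.
Excluding 3 false density bands: 87 − 3 = 84.
Dividing by 2 density bands per year: 84 / 2 = 42 years.
Counting back 42 years from 1975 CE places the bleaching signature in 1975 − 42 = 1933 CE.

1933 CE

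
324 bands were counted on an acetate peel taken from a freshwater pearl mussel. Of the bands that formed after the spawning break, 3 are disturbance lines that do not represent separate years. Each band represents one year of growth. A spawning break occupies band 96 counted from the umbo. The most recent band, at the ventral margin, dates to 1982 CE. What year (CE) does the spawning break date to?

1757 CE

Between band 96 and the ventral margin there are 324 − 96 = 228 bands.
Removing the 3 false bands leaves 228 − 3 = 225 true bands beyond the spawning break.
The band at the ventral margin is 1982 CE, so the spawning break dates to 1982 − 225 = 1757 CE.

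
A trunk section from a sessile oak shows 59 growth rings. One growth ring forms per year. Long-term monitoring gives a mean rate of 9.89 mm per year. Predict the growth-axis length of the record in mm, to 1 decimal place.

59 years of growth are recorded.
Predicted length = 9.89 mm/year × 59 years = 583.5 mm.

583.5 mm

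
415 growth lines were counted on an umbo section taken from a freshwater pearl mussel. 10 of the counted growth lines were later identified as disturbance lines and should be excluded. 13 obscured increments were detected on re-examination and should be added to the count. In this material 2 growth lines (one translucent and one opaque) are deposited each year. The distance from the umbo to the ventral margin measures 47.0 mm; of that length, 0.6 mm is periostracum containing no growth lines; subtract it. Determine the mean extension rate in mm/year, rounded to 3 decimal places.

True growth line count = 415 − 10 + 13 = 418.
With 2 growth lines per year, 418 / 2 = 209 years.
The growth record spans 47.0 − 0.6 = 46.4 mm.
Extension rate ≈ 46.4 / 209 = 0.222 mm/year.

0.222 mm/year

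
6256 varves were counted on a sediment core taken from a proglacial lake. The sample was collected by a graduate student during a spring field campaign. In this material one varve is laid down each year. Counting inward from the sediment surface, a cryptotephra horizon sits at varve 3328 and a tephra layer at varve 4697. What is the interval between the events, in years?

4697 − 3328 = 1369 varves lie between the two events.
That is 1369 years at one varve per year.

1369 yr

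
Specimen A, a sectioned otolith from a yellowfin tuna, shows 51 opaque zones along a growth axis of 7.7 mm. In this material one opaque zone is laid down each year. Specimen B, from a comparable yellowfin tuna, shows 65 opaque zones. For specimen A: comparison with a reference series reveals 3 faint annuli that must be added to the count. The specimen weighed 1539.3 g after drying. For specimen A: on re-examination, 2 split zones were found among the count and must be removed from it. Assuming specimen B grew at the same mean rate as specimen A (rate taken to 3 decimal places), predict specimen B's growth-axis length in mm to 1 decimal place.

9.6 mm

Specimen A: true opaque zone count = 51 − 2 + 3 = 52.
A: Extension rate ≈ 7.7 / 52 = 0.148 mm/yr.
Length of B = 0.148 × 65 = 9.6 mm.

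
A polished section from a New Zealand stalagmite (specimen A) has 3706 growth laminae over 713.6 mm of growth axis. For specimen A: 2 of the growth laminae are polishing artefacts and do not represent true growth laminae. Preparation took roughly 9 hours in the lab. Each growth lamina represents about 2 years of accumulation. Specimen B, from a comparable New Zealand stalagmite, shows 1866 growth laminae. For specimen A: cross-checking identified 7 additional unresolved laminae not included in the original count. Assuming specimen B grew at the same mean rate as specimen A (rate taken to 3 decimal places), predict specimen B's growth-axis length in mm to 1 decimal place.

Specimen A: after corrections the count is 3706 − 2 + 7 = 3711 growth laminae.
Specimen A: 3711 growth laminae at 2 years each span 3711 × 2 = 7422 years.
A: Mean rate = 713.6 mm / 7422 years ≈ 0.096 mm per year.
Specimen B: multiplying by 2 years per growth lamina: 1866 × 2 = 3732 years. For B, 0.096 mm/year × 3732 years = 358.3 mm.

358.3 mm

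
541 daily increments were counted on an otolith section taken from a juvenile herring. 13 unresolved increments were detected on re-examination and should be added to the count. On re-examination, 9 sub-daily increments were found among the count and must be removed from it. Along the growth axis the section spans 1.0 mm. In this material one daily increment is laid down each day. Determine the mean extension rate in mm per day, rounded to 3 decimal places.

0.002 mm per day

Correcting the raw count gives 541 − 9 + 13 = 545 true daily increments.
Extension rate ≈ 1.0 / 545 = 0.002 mm per day.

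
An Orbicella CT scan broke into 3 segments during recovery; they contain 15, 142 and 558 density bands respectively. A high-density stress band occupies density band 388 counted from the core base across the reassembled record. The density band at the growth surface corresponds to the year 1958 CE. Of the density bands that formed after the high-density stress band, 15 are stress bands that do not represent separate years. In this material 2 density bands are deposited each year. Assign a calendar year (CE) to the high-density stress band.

1802 CE

Total density bands = 15 + 142 + 558 = 715.
715 − 388 = 327 density bands lie beyond the high-density stress band toward the growth surface.
327 − 15 false = 312 true density bands after the high-density stress band.
Dividing by 2 density bands per year: 312 / 2 = 156 years.
1958 − 156 = 1802 CE.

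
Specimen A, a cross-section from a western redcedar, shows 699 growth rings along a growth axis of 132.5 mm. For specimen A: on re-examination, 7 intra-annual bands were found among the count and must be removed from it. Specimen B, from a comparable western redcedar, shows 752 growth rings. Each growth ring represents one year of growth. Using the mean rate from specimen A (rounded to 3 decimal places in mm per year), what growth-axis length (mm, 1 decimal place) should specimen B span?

143.6 mm

Specimen A: adjusted count: 699 − 7 = 692 growth rings.
A: Mean rate = 132.5 mm / 692 years ≈ 0.191 mm per year.
B's length ≈ 0.191 × 752 = 143.6 mm.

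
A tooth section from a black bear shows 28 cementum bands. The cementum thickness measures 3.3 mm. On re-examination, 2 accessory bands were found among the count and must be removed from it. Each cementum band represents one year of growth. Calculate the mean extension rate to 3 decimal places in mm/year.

Adjusted count: 28 − 2 = 26 cementum bands.
3.3 mm over 26 years gives 3.3 / 26 ≈ 0.127 mm/year.

0.127 mm/year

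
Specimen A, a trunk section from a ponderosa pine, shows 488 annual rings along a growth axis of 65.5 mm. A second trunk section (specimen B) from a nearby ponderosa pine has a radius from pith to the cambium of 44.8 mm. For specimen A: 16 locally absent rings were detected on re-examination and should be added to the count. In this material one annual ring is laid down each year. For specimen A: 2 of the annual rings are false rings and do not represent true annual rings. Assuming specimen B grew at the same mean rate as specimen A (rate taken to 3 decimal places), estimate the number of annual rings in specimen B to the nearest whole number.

Specimen A: true annual ring count = 488 − 2 + 16 = 502.
A: Extension rate ≈ 65.5 / 502 = 0.130 mm/year.
For B, 44.8 / 0.130 = 344.62 years ≈ 345 annual rings.

345 annual rings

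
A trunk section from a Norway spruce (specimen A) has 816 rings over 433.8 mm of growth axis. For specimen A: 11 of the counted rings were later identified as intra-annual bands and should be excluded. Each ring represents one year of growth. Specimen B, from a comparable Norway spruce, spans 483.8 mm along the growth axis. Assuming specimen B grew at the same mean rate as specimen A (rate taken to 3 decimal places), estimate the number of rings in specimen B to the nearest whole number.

Specimen A: correcting the raw count gives 816 − 11 = 805 true rings.
A: 433.8 mm over 805 years gives 433.8 / 805 ≈ 0.539 mm/year.
B spans 483.8 / 0.539 = 897.59 years ≈ 898 rings.

898 rings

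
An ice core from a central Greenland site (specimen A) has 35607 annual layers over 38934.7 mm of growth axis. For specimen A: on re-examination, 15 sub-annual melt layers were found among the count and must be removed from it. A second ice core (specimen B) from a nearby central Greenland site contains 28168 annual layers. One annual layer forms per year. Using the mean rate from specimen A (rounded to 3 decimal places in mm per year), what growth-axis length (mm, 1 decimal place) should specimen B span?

30815.8 mm

Specimen A: adjusted count: 35607 − 15 = 35592 annual layers.
A: Mean rate = 38934.7 mm / 35592 years ≈ 1.094 mm/yr.
B's length ≈ 1.094 × 28168 = 30815.8 mm.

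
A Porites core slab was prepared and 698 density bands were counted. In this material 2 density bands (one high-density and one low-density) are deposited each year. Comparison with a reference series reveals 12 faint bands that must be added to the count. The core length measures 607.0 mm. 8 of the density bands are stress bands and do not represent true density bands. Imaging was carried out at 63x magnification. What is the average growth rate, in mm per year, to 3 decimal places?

1.729 mm per year

Correcting the raw count gives 698 − 8 + 12 = 702 true density bands.
702 density bands at 2 per year is 702 / 2 = 351 years.
607.0 mm over 351 years gives 607.0 / 351 ≈ 1.729 mm per year.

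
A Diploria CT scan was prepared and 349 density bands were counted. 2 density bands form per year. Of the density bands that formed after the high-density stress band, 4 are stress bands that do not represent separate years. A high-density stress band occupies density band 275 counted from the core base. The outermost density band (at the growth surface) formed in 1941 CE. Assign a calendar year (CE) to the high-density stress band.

The high-density stress band sits at density band 275 from the core base, so 349 − 275 = 74 density bands formed after it.
74 − 4 false = 70 true density bands after the high-density stress band.
70 density bands at 2 per year is 70 / 2 = 35 years.
The density band at the growth surface is 1941 CE, so the high-density stress band dates to 1941 − 35 = 1906 CE.

1906 CE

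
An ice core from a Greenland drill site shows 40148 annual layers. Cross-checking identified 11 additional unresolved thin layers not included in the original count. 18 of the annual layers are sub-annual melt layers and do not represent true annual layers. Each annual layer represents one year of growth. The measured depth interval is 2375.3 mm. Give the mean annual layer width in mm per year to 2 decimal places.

0.06 mm per year

Correcting the raw count gives 40148 − 18 + 11 = 40141 true annual layers.
Mean rate = 2375.3 mm / 40141 years ≈ 0.06 mm per year.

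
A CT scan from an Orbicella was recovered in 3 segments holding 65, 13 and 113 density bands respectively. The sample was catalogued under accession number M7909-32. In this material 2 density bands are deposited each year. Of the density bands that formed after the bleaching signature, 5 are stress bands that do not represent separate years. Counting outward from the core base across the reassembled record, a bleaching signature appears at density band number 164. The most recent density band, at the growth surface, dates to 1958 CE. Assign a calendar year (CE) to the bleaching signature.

1947 CE

Total density bands = 65 + 13 + 113 = 191.
Between density band 164 and the growth surface there are 191 − 164 = 27 density bands.
Excluding 5 false density bands: 27 − 5 = 22.
With 2 density bands per year, 22 / 2 = 11 years.
1958 − 11 = 1947 CE.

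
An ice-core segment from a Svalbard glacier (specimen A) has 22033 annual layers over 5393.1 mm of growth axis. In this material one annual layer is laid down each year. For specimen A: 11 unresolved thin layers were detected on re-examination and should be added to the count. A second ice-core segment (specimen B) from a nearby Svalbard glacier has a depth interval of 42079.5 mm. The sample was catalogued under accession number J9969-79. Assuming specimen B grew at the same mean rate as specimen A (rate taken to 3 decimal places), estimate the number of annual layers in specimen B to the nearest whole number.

Specimen A: after corrections the count is 22033 + 11 = 22044 annual layers.
A: 5393.1 mm over 22044 years gives 5393.1 / 22044 ≈ 0.245 mm/year.
Specimen B: 42079.5 mm / 0.245 mm per year = 171753.06 years ≈ 171753 annual layers.

171753 annual layers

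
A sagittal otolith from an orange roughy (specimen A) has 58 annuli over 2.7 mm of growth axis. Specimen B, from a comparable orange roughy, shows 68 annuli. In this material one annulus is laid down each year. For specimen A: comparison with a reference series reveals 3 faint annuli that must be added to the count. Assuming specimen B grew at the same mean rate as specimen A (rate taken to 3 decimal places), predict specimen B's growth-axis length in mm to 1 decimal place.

3.0 mm

Specimen A: after corrections the count is 58 + 3 = 61 annuli.
A: 2.7 mm over 61 years gives 2.7 / 61 ≈ 0.044 mm/yr.
Length of B = 0.044 × 68 = 3.0 mm.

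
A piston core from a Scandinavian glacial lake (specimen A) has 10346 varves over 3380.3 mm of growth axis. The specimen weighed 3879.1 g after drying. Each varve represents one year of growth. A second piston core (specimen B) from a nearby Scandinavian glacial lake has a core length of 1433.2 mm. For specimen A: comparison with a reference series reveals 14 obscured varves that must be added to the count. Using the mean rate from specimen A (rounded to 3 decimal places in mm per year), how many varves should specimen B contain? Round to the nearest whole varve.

4396 varves

Specimen A: after corrections the count is 10346 + 14 = 10360 varves.
A: Extension rate ≈ 3380.3 / 10360 = 0.326 mm/year.
B spans 1433.2 / 0.326 = 4396.32 years ≈ 4396 varves.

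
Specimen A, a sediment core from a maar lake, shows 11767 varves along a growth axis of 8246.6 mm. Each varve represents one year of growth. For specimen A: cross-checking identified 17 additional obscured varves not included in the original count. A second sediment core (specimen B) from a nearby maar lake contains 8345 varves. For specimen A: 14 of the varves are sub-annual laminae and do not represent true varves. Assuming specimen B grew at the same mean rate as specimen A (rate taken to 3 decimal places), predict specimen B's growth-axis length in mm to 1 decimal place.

5849.8 mm

Specimen A: adjusted count: 11767 − 14 + 17 = 11770 varves.
A: Extension rate ≈ 8246.6 / 11770 = 0.701 mm per year.
Length of B = 0.701 × 8345 = 5849.8 mm.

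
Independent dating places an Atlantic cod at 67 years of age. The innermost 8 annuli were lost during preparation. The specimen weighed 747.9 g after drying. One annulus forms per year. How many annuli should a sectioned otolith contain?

At one annulus per year, 67 years correspond to 67 annuli.
67 − 8 missed = 59 annuli expected in the prepared section.

59 annuli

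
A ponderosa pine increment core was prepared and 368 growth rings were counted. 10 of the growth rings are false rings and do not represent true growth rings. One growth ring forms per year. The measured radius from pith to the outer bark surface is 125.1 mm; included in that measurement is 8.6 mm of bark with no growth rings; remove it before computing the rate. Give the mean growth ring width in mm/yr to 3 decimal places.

After corrections the count is 368 − 10 = 358 growth rings.
The growth record spans 125.1 − 8.6 = 116.5 mm.
Mean rate = 116.5 mm / 358 years ≈ 0.325 mm/yr.

0.325 mm/yr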